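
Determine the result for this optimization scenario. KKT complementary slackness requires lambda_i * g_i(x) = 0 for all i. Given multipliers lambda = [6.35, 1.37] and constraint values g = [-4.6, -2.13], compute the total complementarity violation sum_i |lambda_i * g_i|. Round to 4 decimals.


KKT complementary slackness check:
lambda_1 * g_1 = 6.35 * -4.6 = -29.21
lambda_2 * g_2 = 1.37 * -2.13 = -2.9181
Total violation = 29.21 + 2.9181 = 32.1281


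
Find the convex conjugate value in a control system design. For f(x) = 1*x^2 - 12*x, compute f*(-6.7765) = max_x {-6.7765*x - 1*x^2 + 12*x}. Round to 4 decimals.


f*(y) = sup_x {y*x - a*x^2 - b*x} = sup_x {(y-b)*x - a*x^2}
FOC: (y - b) - 2a*x = 0 => x* = (y - b)/(2a)
x* = (-6.7765 + 12)/(2*1) = 2.6118
f*(-6.7765) = (y-b)^2/(4a) = (-6.7765 + 12)^2/(4*1)
= 27.285/4 = 6.8212


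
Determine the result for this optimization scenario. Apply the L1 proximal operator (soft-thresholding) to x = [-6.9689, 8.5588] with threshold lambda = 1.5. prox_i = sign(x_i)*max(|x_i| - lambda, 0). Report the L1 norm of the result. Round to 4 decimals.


Soft-thresholding with lambda = 1.5:
prox(-6.9689) = sign(-6.9689)*max(|-6.9689| - 1.5, 0) = -5.4689
prox(8.5588) = sign(8.5588)*max(|8.5588| - 1.5, 0) = 7.0588
prox(x) = [-5.4689, 7.0588]
||prox(x)||_1 = 5.4689 + 7.0588 = 12.5277


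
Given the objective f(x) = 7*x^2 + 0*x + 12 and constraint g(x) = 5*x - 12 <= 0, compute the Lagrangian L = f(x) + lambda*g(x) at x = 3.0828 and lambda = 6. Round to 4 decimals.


Step 1: Evaluate f(x).
f(3.0828) = 7*3.0828^2 + 0*3.0828 + 12 = 78.5256
Step 2: Evaluate g(x).
g(3.0828) = 5*3.0828 - 12 = 3.414
Step 3: Compute Lagrangian.
L = 78.5256 + 6*3.414 = 99.0096


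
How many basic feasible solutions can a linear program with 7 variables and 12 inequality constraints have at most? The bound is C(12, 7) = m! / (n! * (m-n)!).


Each vertex corresponds to some choice of n active constraints out of m, so the number of vertices is at most C(m, n) = m! / (n!(m-n)!).
m = 12, n = 7
Numerator: 12 * 11 * 10 * 9 * 8 * 7 * 6
Denominator: 7! = 5040
C(12, 7) = 792


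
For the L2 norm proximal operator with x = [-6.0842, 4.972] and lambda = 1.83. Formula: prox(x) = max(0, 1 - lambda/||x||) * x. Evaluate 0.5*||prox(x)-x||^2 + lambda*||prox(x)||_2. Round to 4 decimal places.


Step 1: Compute ||x||.
||x|| = 7.8574
Step 2: Compute scaling factor.
scale = max(0, 1 - 1.83/7.8574) = 0.7671
Step 3: prox(x) = [-4.6672, 3.814]
||prox(x)|| = 6.0274
Step 4: Proximal objective.
0.5*||prox-x||^2 = 1.6745
lambda*||prox|| = 11.0301
Total = 12.7045


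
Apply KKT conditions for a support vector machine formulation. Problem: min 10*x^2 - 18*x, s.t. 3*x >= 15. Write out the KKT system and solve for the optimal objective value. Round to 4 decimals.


Step 1: Try lambda = 0 (constraint inactive).
x_unc = 18/(2*10) = 0.9
Check: 3*0.9 = 2.7 < 15 -- violated!
Step 2: Constraint must be active: 3*x = 15
x* = 15/3 = 5.0
lambda = (2*10*5.0 - 18)/3 = 27.3333
Step 3: Compute optimal value.
f(x*) = 10*5.0^2 - 18*5.0 = 160.0


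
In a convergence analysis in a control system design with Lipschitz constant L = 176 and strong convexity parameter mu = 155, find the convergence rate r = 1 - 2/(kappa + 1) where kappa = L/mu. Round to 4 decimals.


Step 1: Compute the condition number.
kappa = L/mu = 176/155 = 1.1355
Step 2: Compute the convergence rate.
r = 1 - 2/(kappa + 1) = 1 - 2*mu/(L + mu) = (L - mu)/(L + mu) = 21/331 = 0.0634


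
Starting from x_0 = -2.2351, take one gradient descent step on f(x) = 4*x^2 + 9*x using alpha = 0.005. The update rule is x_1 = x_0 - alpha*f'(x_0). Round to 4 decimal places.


We compute the gradient at x_0 and apply the update.
f'(x) = 8*x + 9
f'(-2.2351) = 8*-2.2351 + 9 = -8.8808
x_1 = -2.2351 - 0.005*-8.8808 = -2.1907


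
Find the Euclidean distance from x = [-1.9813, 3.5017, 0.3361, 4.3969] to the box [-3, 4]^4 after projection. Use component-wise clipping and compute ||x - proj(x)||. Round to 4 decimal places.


Project each component onto [-3, 4].
clip(-1.9813) = -1.9813, clip(3.5017) = 3.5017, clip(0.3361) = 0.3361, clip(4.3969) = 4.0
Projection = [-1.9813, 3.5017, 0.3361, 4.0]
Squared diffs: [0.0, 0.0, 0.0, 0.1575]
Distance = sqrt(0.1575) = 0.3969


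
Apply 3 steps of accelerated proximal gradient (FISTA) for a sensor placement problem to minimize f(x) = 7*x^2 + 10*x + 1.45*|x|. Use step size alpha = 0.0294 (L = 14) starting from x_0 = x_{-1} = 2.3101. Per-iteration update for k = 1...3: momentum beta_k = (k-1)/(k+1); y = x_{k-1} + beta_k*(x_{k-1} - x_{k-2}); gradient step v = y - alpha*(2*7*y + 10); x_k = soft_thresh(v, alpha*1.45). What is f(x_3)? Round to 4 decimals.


FISTA on f(x) = 7*x^2 + 10*x + 1.45*|x|
L = 14, alpha = 0.0294
Iteration 1: beta = 0.0, y = 2.3101 + 0.0*(2.3101 - 2.3101) = 2.3101
  grad(y) = 42.3414, v = y - alpha*grad = 1.0653
  prox(v) = soft_thresh(1.0653, 0.0426) = 1.0226
Iteration 2: beta = 0.3333, y = 1.0226 + 0.3333*(1.0226 - 2.3101) = 0.5935
  grad(y) = 18.3087, v = y - alpha*grad = 0.0552
  prox(v) = soft_thresh(0.0552, 0.0426) = 0.0126
Iteration 3: beta = 0.5, y = 0.0126 + 0.5*(0.0126 - 1.0226) = -0.4925
  grad(y) = 3.1056, v = y - alpha*grad = -0.5838
  prox(v) = soft_thresh(-0.5838, 0.0426) = -0.5411
f(x_3) = 7*(-0.5411)^2 + 10*(-0.5411) + 1.45*|-0.5411| = -2.5769


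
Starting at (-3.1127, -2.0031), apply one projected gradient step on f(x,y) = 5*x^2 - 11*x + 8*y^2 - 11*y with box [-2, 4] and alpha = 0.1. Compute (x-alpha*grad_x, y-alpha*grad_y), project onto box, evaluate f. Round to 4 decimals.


Step 1: Compute gradient at (-3.1127, -2.0031).
grad_x = 2*5*-3.1127 - 11 = -42.127
grad_y = 2*8*-2.0031 - 11 = -43.0496
Step 2: Gradient step.
x_raw = -3.1127 - 0.1*-42.127 = 1.1
y_raw = -2.0031 - 0.1*-43.0496 = 2.3019
Step 3: Project onto [-2, 4].
x_proj = clip(1.1) = 1.1
y_proj = clip(2.3019) = 2.3019
Step 4: Evaluate f.
f(1.1, 2.3019) = 11.018


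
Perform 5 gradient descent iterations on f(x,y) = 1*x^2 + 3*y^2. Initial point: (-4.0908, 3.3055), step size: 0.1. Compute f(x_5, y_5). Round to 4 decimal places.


Gradient descent on f(x,y) = 1*x^2 + 3*y^2.
Starting point: (-4.0908, 3.3055), alpha = 0.1
Step 1: grad_x = 2*1*-4.0908 = -8.1816, grad_y = 2*3*3.3055 = 19.833
  x_1 = -4.0908 - 0.1*-8.1816 = -3.2726
  y_1 = 3.3055 - 0.1*19.833 = 1.3222
Step 2: grad_x = 2*1*-3.2726 = -6.5453, grad_y = 2*3*1.3222 = 7.9332
  x_2 = -3.2726 - 0.1*-6.5453 = -2.6181
  y_2 = 1.3222 - 0.1*7.9332 = 0.5289
Step 3: grad_x = 2*1*-2.6181 = -5.2362, grad_y = 2*3*0.5289 = 3.1733
  x_3 = -2.6181 - 0.1*-5.2362 = -2.0945
  y_3 = 0.5289 - 0.1*3.1733 = 0.2116
Step 4: grad_x = 2*1*-2.0945 = -4.189, grad_y = 2*3*0.2116 = 1.2693
  x_4 = -2.0945 - 0.1*-4.189 = -1.6756
  y_4 = 0.2116 - 0.1*1.2693 = 0.0846
Step 5: grad_x = 2*1*-1.6756 = -3.3512, grad_y = 2*3*0.0846 = 0.5077
  x_5 = -1.6756 - 0.1*-3.3512 = -1.3405
  y_5 = 0.0846 - 0.1*0.5077 = 0.0338
f(-1.3405, 0.0338) = 1*(-1.3405)^2 + 3*0.0338^2 = 1.8003


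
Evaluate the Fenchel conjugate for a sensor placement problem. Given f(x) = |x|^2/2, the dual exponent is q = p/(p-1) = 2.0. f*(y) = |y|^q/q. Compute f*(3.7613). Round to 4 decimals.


The conjugate exponent q satisfies 1/p + 1/q = 1.
p = 2, so q = 2/(2 - 1) = 2.0
|y|^q = 3.7613^2.0 = 14.1474
f*(3.7613) = 14.1474 / 2.0 = 7.0737


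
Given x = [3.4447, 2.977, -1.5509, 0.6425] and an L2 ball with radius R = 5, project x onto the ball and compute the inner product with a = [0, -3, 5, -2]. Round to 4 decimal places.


Step 1: Compute ||x|| (intermediates to 6 decimals).
||x|| = sqrt(3.4447^2 + 2.977^2 + (-1.5509)^2 + 0.6425^2) = 4.852482
Step 2: Project.
Since ||x|| <= R, proj = x (no scaling needed).
proj(x) = [3.4447, 2.977, -1.5509, 0.6425]
Step 3: Dot product.
a^T * proj(x) = 0*3.4447 - 3*2.977 + 5*(-1.5509) - 2*0.6425 = -17.9705


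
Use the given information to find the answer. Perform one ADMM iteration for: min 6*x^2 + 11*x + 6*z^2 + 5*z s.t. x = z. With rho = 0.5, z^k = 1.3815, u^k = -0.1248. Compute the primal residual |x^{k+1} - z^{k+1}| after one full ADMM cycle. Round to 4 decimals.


ADMM iteration with rho = 0.5, z^k = 1.3815, u^k = -0.1248
Step 1: x-update.
Minimize 6*x^2 + 11*x + (0.5/2)*(x - 1.3815 - 0.1248)^2
FOC: (2*6 + 0.5)*x = -11 + 0.5*(1.3815 + 0.1248)
x^{k+1} = -0.8197
Step 2: z-update.
Minimize 6*z^2 + 5*z + (0.5/2)*(-0.8197 - z - 0.1248)^2
FOC: (2*6 + 0.5)*z = -5 + 0.5*(-0.8197 - 0.1248)
z^{k+1} = -0.4378
Step 3: u-update.
u^{k+1} = -0.1248 - 0.8197 + 0.4378 = -0.5068
Step 4: Primal residual = |-0.8197 + 0.4378| = 0.382


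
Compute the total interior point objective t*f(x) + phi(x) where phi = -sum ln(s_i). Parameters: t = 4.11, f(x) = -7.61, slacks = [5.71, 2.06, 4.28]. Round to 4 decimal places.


Step 1: Compute log-barrier.
ln values: [1.7422, 0.7227, 1.454]
phi = -(1.7422 + 0.7227 + 1.454) = -3.9189
Step 2: Compute augmented objective.
t*f(x) = 4.11*-7.61 = -31.2771
Total = -31.2771 - 3.9189 = -35.196


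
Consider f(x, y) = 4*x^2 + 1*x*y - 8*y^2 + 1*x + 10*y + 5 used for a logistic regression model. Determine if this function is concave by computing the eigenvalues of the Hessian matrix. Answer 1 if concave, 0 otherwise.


The Hessian of f(x,y) = 4*x^2 + 1*x*y - 8*y^2 + 1*x + 10*y + 5 is:
H = [[8, 1], [1, -16]]
Trace = 8 - 16 = -8
Determinant = 8*-16 - (1)^2 = -129
Discriminant = (-8)^2 - 4*-129 = 580.0
Eigenvalues: lambda_1 = -16.0416, lambda_2 = 8.0416
The function is not concave.

0


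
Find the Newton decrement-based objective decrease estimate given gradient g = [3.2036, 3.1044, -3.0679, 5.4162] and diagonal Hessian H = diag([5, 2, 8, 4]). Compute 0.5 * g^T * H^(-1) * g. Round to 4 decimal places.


Step 1: H is diagonal, so H^(-1) * g = [0.6407, 1.5522, -0.3835, 1.3541].
Step 2: g^T H^(-1) g = sum_i g_i^2 / H_ii
  = (3.2036)^2/5 + (3.1044)^2/2 + (-3.0679)^2/8 + (5.4162)^2/4
  = 2.0526 + 4.8186 + 1.1765 + 7.3338 = 15.3816
Step 3: Objective decrease = 0.5 * g^T H^(-1) g = 7.6908


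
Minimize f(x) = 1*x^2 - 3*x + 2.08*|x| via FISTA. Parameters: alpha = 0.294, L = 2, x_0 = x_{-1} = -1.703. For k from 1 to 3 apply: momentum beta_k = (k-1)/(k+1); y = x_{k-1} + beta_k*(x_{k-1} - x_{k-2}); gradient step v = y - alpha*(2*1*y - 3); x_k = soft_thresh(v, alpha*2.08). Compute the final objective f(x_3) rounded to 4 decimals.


FISTA on f(x) = 1*x^2 - 3*x + 2.08*|x|
L = 2, alpha = 0.294
Iteration 1: beta = 0.0, y = -1.703 + 0.0*(-1.703 + 1.703) = -1.703
  grad(y) = -6.406, v = y - alpha*grad = 0.1804
  prox(v) = soft_thresh(0.1804, 0.6115) = 0.0
Iteration 2: beta = 0.3333, y = 0.0 + 0.3333*(0.0 + 1.703) = 0.5677
  grad(y) = -1.8647, v = y - alpha*grad = 1.1159
  prox(v) = soft_thresh(1.1159, 0.6115) = 0.5044
Iteration 3: beta = 0.5, y = 0.5044 + 0.5*(0.5044 - 0.0) = 0.7565
  grad(y) = -1.4869, v = y - alpha*grad = 1.1937
  prox(v) = soft_thresh(1.1937, 0.6115) = 0.5822
f(x_3) = 1*0.5822^2 - 3*0.5822 + 2.08*|0.5822| = -0.1967


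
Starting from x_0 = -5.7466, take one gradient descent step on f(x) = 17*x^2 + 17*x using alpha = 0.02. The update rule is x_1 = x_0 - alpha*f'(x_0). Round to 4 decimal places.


We compute the gradient at x_0 and apply the update.
f'(x) = 34*x + 17
f'(-5.7466) = 34*-5.7466 + 17 = -178.3844
x_1 = -5.7466 - 0.02*-178.3844 = -2.1789


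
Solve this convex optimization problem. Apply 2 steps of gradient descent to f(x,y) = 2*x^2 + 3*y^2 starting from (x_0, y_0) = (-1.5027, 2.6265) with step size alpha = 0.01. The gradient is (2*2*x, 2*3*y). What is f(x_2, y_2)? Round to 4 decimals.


Gradient descent on f(x,y) = 2*x^2 + 3*y^2.
Starting point: (-1.5027, 2.6265), alpha = 0.01
Step 1: grad_x = 2*2*-1.5027 = -6.0108, grad_y = 2*3*2.6265 = 15.759
  x_1 = -1.5027 - 0.01*-6.0108 = -1.4426
  y_1 = 2.6265 - 0.01*15.759 = 2.4689
Step 2: grad_x = 2*2*-1.4426 = -5.7704, grad_y = 2*3*2.4689 = 14.8135
  x_2 = -1.4426 - 0.01*-5.7704 = -1.3849
  y_2 = 2.4689 - 0.01*14.8135 = 2.3208
f(-1.3849, 2.3208) = 2*(-1.3849)^2 + 3*2.3208^2 = 19.9938


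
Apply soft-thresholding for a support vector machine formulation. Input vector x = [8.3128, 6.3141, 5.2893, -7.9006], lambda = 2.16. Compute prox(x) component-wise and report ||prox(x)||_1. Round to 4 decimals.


Soft-thresholding with lambda = 2.16:
prox(8.3128) = sign(8.3128)*max(|8.3128| - 2.16, 0) = 6.1528
prox(6.3141) = sign(6.3141)*max(|6.3141| - 2.16, 0) = 4.1541
prox(5.2893) = sign(5.2893)*max(|5.2893| - 2.16, 0) = 3.1293
prox(-7.9006) = sign(-7.9006)*max(|-7.9006| - 2.16, 0) = -5.7406
prox(x) = [6.1528, 4.1541, 3.1293, -5.7406]
||prox(x)||_1 = 6.1528 + 4.1541 + 3.1293 + 5.7406 = 19.1768


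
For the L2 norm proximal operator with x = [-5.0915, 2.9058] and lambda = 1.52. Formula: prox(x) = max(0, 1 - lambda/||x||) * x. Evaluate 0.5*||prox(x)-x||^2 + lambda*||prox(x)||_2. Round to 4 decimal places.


Step 1: Compute ||x||.
||x|| = 5.8623
Step 2: Compute scaling factor.
scale = max(0, 1 - 1.52/5.8623) = 0.7407
Step 3: prox(x) = [-3.7714, 2.1524]
||prox(x)|| = 4.3423
Step 4: Proximal objective.
0.5*||prox-x||^2 = 1.1552
lambda*||prox|| = 6.6003
Total = 7.7556


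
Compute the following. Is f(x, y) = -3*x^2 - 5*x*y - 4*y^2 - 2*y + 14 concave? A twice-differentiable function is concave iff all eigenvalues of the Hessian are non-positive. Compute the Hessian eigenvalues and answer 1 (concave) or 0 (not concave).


The Hessian of f(x,y) = -3*x^2 - 5*x*y - 4*y^2 - 2*y + 14 is:
H = [[-6, -5], [-5, -8]]
Trace = -6 - 8 = -14
Determinant = -6*-8 - (-5)^2 = 23
Discriminant = (-14)^2 - 4*23 = 104.0
Eigenvalues: lambda_1 = -12.099, lambda_2 = -1.901
The function is concave.

1


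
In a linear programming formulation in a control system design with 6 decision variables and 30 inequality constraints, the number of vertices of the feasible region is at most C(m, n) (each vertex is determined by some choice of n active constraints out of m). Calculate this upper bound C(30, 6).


Each vertex corresponds to some choice of n active constraints out of m, so the number of vertices is at most C(m, n) = m! / (n!(m-n)!).
m = 30, n = 6
Numerator: 30 * 29 * 28 * 27 * 26 * 25
Denominator: 6! = 720
C(30, 6) = 593775


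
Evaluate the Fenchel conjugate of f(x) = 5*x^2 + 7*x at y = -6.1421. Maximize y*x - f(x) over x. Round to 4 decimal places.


f*(y) = sup_x {y*x - a*x^2 - b*x} = sup_x {(y-b)*x - a*x^2}
FOC: (y - b) - 2a*x = 0 => x* = (y - b)/(2a)
x* = (-6.1421 - 7)/(2*5) = -1.3142
f*(-6.1421) = (y-b)^2/(4a) = (-6.1421 - 7)^2/(4*5)
= 172.7148/20 = 8.6357


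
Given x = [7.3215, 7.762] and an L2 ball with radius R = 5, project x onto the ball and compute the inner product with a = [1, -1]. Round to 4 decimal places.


Step 1: Compute ||x|| (intermediates to 6 decimals).
||x|| = sqrt(7.3215^2 + 7.762^2) = 10.670192
Step 2: Project.
Since ||x|| > R, scale = R/||x|| = 5/10.670192 = 0.468595, proj(x) = scale * x
proj(x) = [3.430818, 3.637234]
Step 3: Dot product.
a^T * proj(x) = 1*3.430818 - 1*3.637234 = -0.2064


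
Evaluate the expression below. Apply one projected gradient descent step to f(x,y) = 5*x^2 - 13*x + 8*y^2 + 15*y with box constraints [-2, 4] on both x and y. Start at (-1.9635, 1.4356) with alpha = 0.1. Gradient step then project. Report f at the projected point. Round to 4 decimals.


Step 1: Compute gradient at (-1.9635, 1.4356).
grad_x = 2*5*-1.9635 - 13 = -32.635
grad_y = 2*8*1.4356 + 15 = 37.9696
Step 2: Gradient step.
x_raw = -1.9635 - 0.1*-32.635 = 1.3
y_raw = 1.4356 - 0.1*37.9696 = -2.3614
Step 3: Project onto [-2, 4].
x_proj = clip(1.3) = 1.3
y_proj = clip(-2.3614) = -2.0
Step 4: Evaluate f.
f(1.3, -2.0) = -6.45


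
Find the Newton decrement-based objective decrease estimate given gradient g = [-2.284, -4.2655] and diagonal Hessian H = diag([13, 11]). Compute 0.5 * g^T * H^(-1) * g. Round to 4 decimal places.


Step 1: H is diagonal, so H^(-1) * g = [-0.1757, -0.3878].
Step 2: g^T H^(-1) g = sum_i g_i^2 / H_ii
  = (-2.284)^2/13 + (-4.2655)^2/11
  = 0.4013 + 1.654 = 2.0553
Step 3: Objective decrease = 0.5 * g^T H^(-1) g = 1.0277


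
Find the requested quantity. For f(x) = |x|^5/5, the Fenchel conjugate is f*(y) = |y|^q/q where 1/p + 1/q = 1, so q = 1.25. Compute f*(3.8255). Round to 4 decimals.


The conjugate exponent q satisfies 1/p + 1/q = 1.
p = 5, so q = 5/(5 - 1) = 1.25
|y|^q = 3.8255^1.25 = 5.3501
f*(3.8255) = 5.3501 / 1.25 = 4.2801


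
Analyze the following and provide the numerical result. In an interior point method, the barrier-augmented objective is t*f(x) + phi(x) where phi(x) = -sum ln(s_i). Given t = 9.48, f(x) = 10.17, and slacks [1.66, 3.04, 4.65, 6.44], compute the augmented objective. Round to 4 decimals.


Step 1: Compute log-barrier.
ln values: [0.5068, 1.1119, 1.5369, 1.8625]
phi = -(0.5068 + 1.1119 + 1.5369 + 1.8625) = -5.0181
Step 2: Compute augmented objective.
t*f(x) = 9.48*10.17 = 96.4116
Total = 96.4116 - 5.0181 = 91.3935


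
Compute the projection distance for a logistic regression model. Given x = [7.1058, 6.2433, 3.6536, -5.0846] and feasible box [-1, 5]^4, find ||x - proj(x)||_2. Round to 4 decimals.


Project each component onto [-1, 5].
clip(7.1058) = 5.0, clip(6.2433) = 5.0, clip(3.6536) = 3.6536, clip(-5.0846) = -1.0
Projection = [5.0, 5.0, 3.6536, -1.0]
Squared diffs: [4.4344, 1.5458, 0.0, 16.684]
Distance = sqrt(22.6642) = 4.7607


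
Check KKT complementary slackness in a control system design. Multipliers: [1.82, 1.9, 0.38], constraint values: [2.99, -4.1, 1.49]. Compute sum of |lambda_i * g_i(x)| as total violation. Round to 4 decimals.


KKT complementary slackness check:
lambda_1 * g_1 = 1.82 * 2.99 = 5.4418
lambda_2 * g_2 = 1.9 * -4.1 = -7.79
lambda_3 * g_3 = 0.38 * 1.49 = 0.5662
Total violation = 5.4418 + 7.79 + 0.5662 = 13.798


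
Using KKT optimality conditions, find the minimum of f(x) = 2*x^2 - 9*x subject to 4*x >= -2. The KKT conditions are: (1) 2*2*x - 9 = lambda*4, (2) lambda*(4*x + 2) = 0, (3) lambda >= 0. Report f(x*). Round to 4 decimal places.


Step 1: Try lambda = 0 (constraint inactive).
Stationarity: 2*2*x - 9 = 0
x* = 9/(2*2) = 2.25
Check constraint: 4*2.25 = 9.0 >= -2 -- satisfied.
Step 2: Compute optimal value.
f(x*) = 2*2.25^2 - 9*2.25 = -10.125


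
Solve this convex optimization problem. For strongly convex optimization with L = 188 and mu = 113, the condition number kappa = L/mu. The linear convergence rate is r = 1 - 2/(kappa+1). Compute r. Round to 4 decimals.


Step 1: Compute the condition number.
kappa = L/mu = 188/113 = 1.6637
Step 2: Compute the convergence rate.
r = 1 - 2/(kappa + 1) = 1 - 2*mu/(L + mu) = (L - mu)/(L + mu) = 75/301 = 0.2492


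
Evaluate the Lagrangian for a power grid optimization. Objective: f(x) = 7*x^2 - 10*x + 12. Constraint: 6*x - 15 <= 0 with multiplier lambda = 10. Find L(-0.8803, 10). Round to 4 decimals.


Step 1: Evaluate f(x).
f(-0.8803) = 7*(-0.8803)^2 - 10*(-0.8803) + 12 = 26.2275
Step 2: Evaluate g(x).
g(-0.8803) = 6*-0.8803 - 15 = -20.2818
Step 3: Compute Lagrangian.
L = 26.2275 + 10*-20.2818 = -176.5905


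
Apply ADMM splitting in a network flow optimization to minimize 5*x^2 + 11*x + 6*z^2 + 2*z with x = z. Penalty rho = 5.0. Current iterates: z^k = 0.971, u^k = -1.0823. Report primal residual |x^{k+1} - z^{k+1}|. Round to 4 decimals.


ADMM iteration with rho = 5.0, z^k = 0.971, u^k = -1.0823
Step 1: x-update.
Minimize 5*x^2 + 11*x + (5.0/2)*(x - 0.971 - 1.0823)^2
FOC: (2*5 + 5.0)*x = -11 + 5.0*(0.971 + 1.0823)
x^{k+1} = -0.0489
Step 2: z-update.
Minimize 6*z^2 + 2*z + (5.0/2)*(-0.0489 - z - 1.0823)^2
FOC: (2*6 + 5.0)*z = -2 + 5.0*(-0.0489 - 1.0823)
z^{k+1} = -0.4504
Step 3: u-update.
u^{k+1} = -1.0823 - 0.0489 + 0.4504 = -0.6808
Step 4: Primal residual = |-0.0489 + 0.4504| = 0.4015


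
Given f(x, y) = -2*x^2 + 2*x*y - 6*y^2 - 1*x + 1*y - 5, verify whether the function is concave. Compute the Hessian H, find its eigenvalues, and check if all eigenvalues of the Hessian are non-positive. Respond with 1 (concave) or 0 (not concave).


The Hessian of f(x,y) = -2*x^2 + 2*x*y - 6*y^2 - 1*x + 1*y - 5 is:
H = [[-4, 2], [2, -12]]
Trace = -4 - 12 = -16
Determinant = -4*-12 - (2)^2 = 44
Discriminant = (-16)^2 - 4*44 = 80.0
Eigenvalues: lambda_1 = -12.4721, lambda_2 = -3.5279
The function is concave.

1


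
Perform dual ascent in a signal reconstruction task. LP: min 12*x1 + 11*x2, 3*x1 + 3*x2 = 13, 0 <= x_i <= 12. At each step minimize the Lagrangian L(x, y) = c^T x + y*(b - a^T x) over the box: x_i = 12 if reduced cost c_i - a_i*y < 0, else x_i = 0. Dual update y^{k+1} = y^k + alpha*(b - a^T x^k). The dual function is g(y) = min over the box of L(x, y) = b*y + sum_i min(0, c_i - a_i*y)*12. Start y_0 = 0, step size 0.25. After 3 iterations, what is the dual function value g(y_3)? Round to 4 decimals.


Dual ascent for LP: min 12*x1 + 11*x2, 3*x1 + 3*x2 = 13, 0 <= x_i <= 12
Step 1: y^k = 0.0, reduced costs: (12.0, 11.0)
  x^k = (0.0, 0.0), subgradient = b - a^T x = 13.0
  y^{k+1} = 0.0 + 0.25*13.0 = 3.25
Step 2: y^k = 3.25, reduced costs: (2.25, 1.25)
  x^k = (0.0, 0.0), subgradient = b - a^T x = 13.0
  y^{k+1} = 3.25 + 0.25*13.0 = 6.5
Step 3: y^k = 6.5, reduced costs: (-7.5, -8.5)
  x^k = (12.0, 12.0), subgradient = b - a^T x = -59.0
  y^{k+1} = 6.5 + 0.25*-59.0 = -8.25
Dual objective at y_3 = -8.25: reduced costs (36.75, 35.75), box minimizer x = (0.0, 0.0)
g(y_3) = b*y + (c1 - a1*y)*x1 + (c2 - a2*y)*x2 = 13*(-8.25) + 36.75*0.0 + 35.75*0.0 = -107.25 + 0.0 + 0.0 = -107.25


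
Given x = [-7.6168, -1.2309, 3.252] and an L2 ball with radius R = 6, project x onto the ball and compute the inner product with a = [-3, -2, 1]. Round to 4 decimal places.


Step 1: Compute ||x|| (intermediates to 6 decimals).
||x|| = sqrt((-7.6168)^2 + (-1.2309)^2 + 3.252^2) = 8.372948
Step 2: Project.
Since ||x|| > R, scale = R/||x|| = 6/8.372948 = 0.716593, proj(x) = scale * x
proj(x) = [-5.458146, -0.882054, 2.33036]
Step 3: Dot product.
a^T * proj(x) = -3*(-5.458146) - 2*(-0.882054) + 1*2.33036 = 20.4689


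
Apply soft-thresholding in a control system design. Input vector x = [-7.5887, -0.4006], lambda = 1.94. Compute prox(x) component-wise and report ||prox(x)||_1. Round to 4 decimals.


Soft-thresholding with lambda = 1.94:
prox(-7.5887) = sign(-7.5887)*max(|-7.5887| - 1.94, 0) = -5.6487
prox(-0.4006) = sign(-0.4006)*max(|-0.4006| - 1.94, 0) = 0.0
prox(x) = [-5.6487, 0.0]
||prox(x)||_1 = 5.6487 + 0.0 = 5.6487


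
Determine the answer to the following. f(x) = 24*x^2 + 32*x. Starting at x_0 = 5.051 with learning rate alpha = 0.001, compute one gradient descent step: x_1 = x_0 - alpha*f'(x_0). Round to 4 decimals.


We compute the gradient at x_0 and apply the update.
f'(x) = 48*x + 32
f'(5.051) = 48*5.051 + 32 = 274.448
x_1 = 5.051 - 0.001*274.448 = 4.7766


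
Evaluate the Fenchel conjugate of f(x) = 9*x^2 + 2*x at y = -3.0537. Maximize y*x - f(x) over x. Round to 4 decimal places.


f*(y) = sup_x {y*x - a*x^2 - b*x} = sup_x {(y-b)*x - a*x^2}
FOC: (y - b) - 2a*x = 0 => x* = (y - b)/(2a)
x* = (-3.0537 - 2)/(2*9) = -0.2808
f*(-3.0537) = (y-b)^2/(4a) = (-3.0537 - 2)^2/(4*9)
= 25.5399/36 = 0.7094


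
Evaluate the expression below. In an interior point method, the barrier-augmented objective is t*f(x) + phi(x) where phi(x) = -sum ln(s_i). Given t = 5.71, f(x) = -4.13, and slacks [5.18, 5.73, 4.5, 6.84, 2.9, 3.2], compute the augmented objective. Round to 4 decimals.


Step 1: Compute log-barrier.
ln values: [1.6448, 1.7457, 1.5041, 1.9228, 1.0647, 1.1632]
phi = -(1.6448 + 1.7457 + 1.5041 + 1.9228 + 1.0647 + 1.1632) = -9.0452
Step 2: Compute augmented objective.
t*f(x) = 5.71*-4.13 = -23.5823
Total = -23.5823 - 9.0452 = -32.6275


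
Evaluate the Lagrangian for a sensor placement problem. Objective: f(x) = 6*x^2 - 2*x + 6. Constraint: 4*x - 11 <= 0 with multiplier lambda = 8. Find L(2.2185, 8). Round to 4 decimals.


Step 1: Evaluate f(x).
f(2.2185) = 6*2.2185^2 - 2*2.2185 + 6 = 31.0935
Step 2: Evaluate g(x).
g(2.2185) = 4*2.2185 - 11 = -2.126
Step 3: Compute Lagrangian.
L = 31.0935 + 8*-2.126 = 14.0855


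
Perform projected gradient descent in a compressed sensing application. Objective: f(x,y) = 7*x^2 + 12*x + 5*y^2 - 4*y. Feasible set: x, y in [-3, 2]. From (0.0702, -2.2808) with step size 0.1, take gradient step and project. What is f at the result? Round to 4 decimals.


Step 1: Compute gradient at (0.0702, -2.2808).
grad_x = 2*7*0.0702 + 12 = 12.9828
grad_y = 2*5*-2.2808 - 4 = -26.808
Step 2: Gradient step.
x_raw = 0.0702 - 0.1*12.9828 = -1.2281
y_raw = -2.2808 - 0.1*-26.808 = 0.4
Step 3: Project onto [-3, 2].
x_proj = clip(-1.2281) = -1.2281
y_proj = clip(0.4) = 0.4
Step 4: Evaluate f.
f(-1.2281, 0.4) = -4.9797


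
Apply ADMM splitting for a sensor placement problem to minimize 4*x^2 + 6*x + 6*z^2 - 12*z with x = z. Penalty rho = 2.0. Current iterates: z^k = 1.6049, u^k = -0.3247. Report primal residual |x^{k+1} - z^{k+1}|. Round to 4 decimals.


ADMM iteration with rho = 2.0, z^k = 1.6049, u^k = -0.3247
Step 1: x-update.
Minimize 4*x^2 + 6*x + (2.0/2)*(x - 1.6049 - 0.3247)^2
FOC: (2*4 + 2.0)*x = -6 + 2.0*(1.6049 + 0.3247)
x^{k+1} = -0.2141
Step 2: z-update.
Minimize 6*z^2 - 12*z + (2.0/2)*(-0.2141 - z - 0.3247)^2
FOC: (2*6 + 2.0)*z = 12 + 2.0*(-0.2141 - 0.3247)
z^{k+1} = 0.7802
Step 3: u-update.
u^{k+1} = -0.3247 - 0.2141 - 0.7802 = -1.319
Step 4: Primal residual = |-0.2141 - 0.7802| = 0.9943


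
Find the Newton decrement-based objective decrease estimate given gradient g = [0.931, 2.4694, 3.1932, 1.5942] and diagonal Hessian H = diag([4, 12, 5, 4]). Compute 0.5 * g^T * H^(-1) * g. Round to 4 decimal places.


Step 1: H is diagonal, so H^(-1) * g = [0.2328, 0.2058, 0.6386, 0.3986].
Step 2: g^T H^(-1) g = sum_i g_i^2 / H_ii
  = (0.931)^2/4 + (2.4694)^2/12 + (3.1932)^2/5 + (1.5942)^2/4
  = 0.2167 + 0.5082 + 2.0393 + 0.6354 = 3.3995
Step 3: Objective decrease = 0.5 * g^T H^(-1) g = 1.6998


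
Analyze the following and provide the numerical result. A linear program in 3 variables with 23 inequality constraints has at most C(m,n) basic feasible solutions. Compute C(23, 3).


Each vertex corresponds to some choice of n active constraints out of m, so the number of vertices is at most C(m, n) = m! / (n!(m-n)!).
m = 23, n = 3
Numerator: 23 * 22 * 21
Denominator: 3! = 6
C(23, 3) = 1771


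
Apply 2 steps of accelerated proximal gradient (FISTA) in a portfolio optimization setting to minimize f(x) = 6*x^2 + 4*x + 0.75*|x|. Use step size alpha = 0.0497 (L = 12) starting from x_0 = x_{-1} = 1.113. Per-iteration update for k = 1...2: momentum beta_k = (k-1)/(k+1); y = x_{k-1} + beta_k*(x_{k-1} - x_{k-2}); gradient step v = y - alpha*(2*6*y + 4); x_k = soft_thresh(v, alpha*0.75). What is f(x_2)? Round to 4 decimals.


FISTA on f(x) = 6*x^2 + 4*x + 0.75*|x|
L = 12, alpha = 0.0497
Iteration 1: beta = 0.0, y = 1.113 + 0.0*(1.113 - 1.113) = 1.113
  grad(y) = 17.356, v = y - alpha*grad = 0.2504
  prox(v) = soft_thresh(0.2504, 0.0373) = 0.2131
Iteration 2: beta = 0.3333, y = 0.2131 + 0.3333*(0.2131 - 1.113) = -0.0868
  grad(y) = 2.9581, v = y - alpha*grad = -0.2338
  prox(v) = soft_thresh(-0.2338, 0.0373) = -0.1966
f(x_2) = 6*(-0.1966)^2 + 4*(-0.1966) + 0.75*|-0.1966| = -0.407


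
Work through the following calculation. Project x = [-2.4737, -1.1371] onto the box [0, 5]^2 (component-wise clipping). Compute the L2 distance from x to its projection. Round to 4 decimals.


Project each component onto [0, 5].
clip(-2.4737) = 0.0, clip(-1.1371) = 0.0
Projection = [0.0, 0.0]
Squared diffs: [6.1192, 1.293]
Distance = sqrt(7.4122) = 2.7225


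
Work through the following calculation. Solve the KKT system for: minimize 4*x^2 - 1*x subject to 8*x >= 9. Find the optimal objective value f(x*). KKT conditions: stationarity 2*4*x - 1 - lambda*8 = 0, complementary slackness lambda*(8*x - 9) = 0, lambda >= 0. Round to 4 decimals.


Step 1: Try lambda = 0 (constraint inactive).
x_unc = 1/(2*4) = 0.125
Check: 8*0.125 = 1.0 < 9 -- violated!
Step 2: Constraint must be active: 8*x = 9
x* = 9/8 = 1.125
lambda = (2*4*1.125 - 1)/8 = 1.0
Step 3: Compute optimal value.
f(x*) = 4*1.125^2 - 1*1.125 = 3.9375


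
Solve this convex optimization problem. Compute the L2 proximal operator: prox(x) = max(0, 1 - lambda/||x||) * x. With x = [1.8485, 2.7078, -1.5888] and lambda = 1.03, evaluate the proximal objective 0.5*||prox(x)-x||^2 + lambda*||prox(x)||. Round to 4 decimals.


Step 1: Compute ||x||.
||x|| = 3.6433
Step 2: Compute scaling factor.
scale = max(0, 1 - 1.03/3.6433) = 0.7173
Step 3: prox(x) = [1.3259, 1.9423, -1.1396]
||prox(x)|| = 2.6133
Step 4: Proximal objective.
0.5*||prox-x||^2 = 0.5305
lambda*||prox|| = 2.6917
Total = 3.2221


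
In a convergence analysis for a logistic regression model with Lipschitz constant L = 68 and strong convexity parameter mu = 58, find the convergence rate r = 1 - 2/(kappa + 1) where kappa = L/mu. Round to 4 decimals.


Step 1: Compute the condition number.
kappa = L/mu = 68/58 = 1.1724
Step 2: Compute the convergence rate.
r = 1 - 2/(kappa + 1) = 1 - 2*mu/(L + mu) = (L - mu)/(L + mu) = 10/126 = 0.0794


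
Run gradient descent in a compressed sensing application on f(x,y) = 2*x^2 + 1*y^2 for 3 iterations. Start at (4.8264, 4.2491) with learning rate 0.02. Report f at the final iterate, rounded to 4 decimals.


Gradient descent on f(x,y) = 2*x^2 + 1*y^2.
Starting point: (4.8264, 4.2491), alpha = 0.02
Step 1: grad_x = 2*2*4.8264 = 19.3056, grad_y = 2*1*4.2491 = 8.4982
  x_1 = 4.8264 - 0.02*19.3056 = 4.4403
  y_1 = 4.2491 - 0.02*8.4982 = 4.0791
Step 2: grad_x = 2*2*4.4403 = 17.7612, grad_y = 2*1*4.0791 = 8.1583
  x_2 = 4.4403 - 0.02*17.7612 = 4.0851
  y_2 = 4.0791 - 0.02*8.1583 = 3.916
Step 3: grad_x = 2*2*4.0851 = 16.3403, grad_y = 2*1*3.916 = 7.8319
  x_3 = 4.0851 - 0.02*16.3403 = 3.7583
  y_3 = 3.916 - 0.02*7.8319 = 3.7593
f(3.7583, 3.7593) = 2*3.7583^2 + 1*3.7593^2 = 42.3816


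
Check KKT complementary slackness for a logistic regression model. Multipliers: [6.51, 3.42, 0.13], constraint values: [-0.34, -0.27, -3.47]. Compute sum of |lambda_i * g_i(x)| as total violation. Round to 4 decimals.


KKT complementary slackness check:
lambda_1 * g_1 = 6.51 * -0.34 = -2.2134
lambda_2 * g_2 = 3.42 * -0.27 = -0.9234
lambda_3 * g_3 = 0.13 * -3.47 = -0.4511
Total violation = 2.2134 + 0.9234 + 0.4511 = 3.5879


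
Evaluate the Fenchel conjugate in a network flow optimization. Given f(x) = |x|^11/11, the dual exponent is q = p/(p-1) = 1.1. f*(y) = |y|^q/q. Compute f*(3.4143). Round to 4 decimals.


The conjugate exponent q satisfies 1/p + 1/q = 1.
p = 11, so q = 11/(11 - 1) = 1.1
|y|^q = 3.4143^1.1 = 3.8604
f*(3.4143) = 3.8604 / 1.1 = 3.5095


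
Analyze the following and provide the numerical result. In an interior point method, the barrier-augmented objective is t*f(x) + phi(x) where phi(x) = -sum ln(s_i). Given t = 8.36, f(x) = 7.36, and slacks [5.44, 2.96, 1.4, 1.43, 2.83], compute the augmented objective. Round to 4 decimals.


Step 1: Compute log-barrier.
ln values: [1.6938, 1.0852, 0.3365, 0.3577, 1.0403]
phi = -(1.6938 + 1.0852 + 0.3365 + 0.3577 + 1.0403) = -4.5134
Step 2: Compute augmented objective.
t*f(x) = 8.36*7.36 = 61.5296
Total = 61.5296 - 4.5134 = 57.0162


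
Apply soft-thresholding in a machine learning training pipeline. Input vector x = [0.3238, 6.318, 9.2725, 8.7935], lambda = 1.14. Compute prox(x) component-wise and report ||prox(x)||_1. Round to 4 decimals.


Soft-thresholding with lambda = 1.14:
prox(0.3238) = sign(0.3238)*max(|0.3238| - 1.14, 0) = 0.0
prox(6.318) = sign(6.318)*max(|6.318| - 1.14, 0) = 5.178
prox(9.2725) = sign(9.2725)*max(|9.2725| - 1.14, 0) = 8.1325
prox(8.7935) = sign(8.7935)*max(|8.7935| - 1.14, 0) = 7.6535
prox(x) = [0.0, 5.178, 8.1325, 7.6535]
||prox(x)||_1 = 0.0 + 5.178 + 8.1325 + 7.6535 = 20.964


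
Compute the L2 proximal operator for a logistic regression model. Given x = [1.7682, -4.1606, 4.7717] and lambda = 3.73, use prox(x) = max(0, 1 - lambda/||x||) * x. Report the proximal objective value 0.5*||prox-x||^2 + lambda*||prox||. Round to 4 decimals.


Step 1: Compute ||x||.
||x|| = 6.5731
Step 2: Compute scaling factor.
scale = max(0, 1 - 3.73/6.5731) = 0.4325
Step 3: prox(x) = [0.7648, -1.7996, 2.0639]
||prox(x)|| = 2.8431
Step 4: Proximal objective.
0.5*||prox-x||^2 = 6.9565
lambda*||prox|| = 10.6048
Total = 17.5614


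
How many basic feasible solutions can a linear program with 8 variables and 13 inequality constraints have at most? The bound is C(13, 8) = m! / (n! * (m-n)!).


Each vertex corresponds to some choice of n active constraints out of m, so the number of vertices is at most C(m, n) = m! / (n!(m-n)!).
m = 13, n = 8
Numerator: 13 * 12 * 11 * 10 * 9 * 8 * 7 * 6
Denominator: 8! = 40320
C(13, 8) = 1287


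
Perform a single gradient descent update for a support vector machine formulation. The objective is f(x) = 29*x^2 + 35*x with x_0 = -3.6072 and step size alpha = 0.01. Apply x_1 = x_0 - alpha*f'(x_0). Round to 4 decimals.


We compute the gradient at x_0 and apply the update.
f'(x) = 58*x + 35
f'(-3.6072) = 58*-3.6072 + 35 = -174.2176
x_1 = -3.6072 - 0.01*-174.2176 = -1.865


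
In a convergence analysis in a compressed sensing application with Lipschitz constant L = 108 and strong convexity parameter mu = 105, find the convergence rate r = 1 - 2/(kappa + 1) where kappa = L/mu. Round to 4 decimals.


Step 1: Compute the condition number.
kappa = L/mu = 108/105 = 1.0286
Step 2: Compute the convergence rate.
r = 1 - 2/(kappa + 1) = 1 - 2*mu/(L + mu) = (L - mu)/(L + mu) = 3/213 = 0.0141


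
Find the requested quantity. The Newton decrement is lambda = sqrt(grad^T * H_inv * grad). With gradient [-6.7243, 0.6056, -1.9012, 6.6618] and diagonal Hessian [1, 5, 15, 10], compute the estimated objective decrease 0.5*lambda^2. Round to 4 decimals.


Step 1: H is diagonal, so H^(-1) * g = [-6.7243, 0.1211, -0.1267, 0.6662].
Step 2: g^T H^(-1) g = sum_i g_i^2 / H_ii
  = (-6.7243)^2/1 + (0.6056)^2/5 + (-1.9012)^2/15 + (6.6618)^2/10
  = 45.2162 + 0.0734 + 0.241 + 4.438 = 49.9685
Step 3: Objective decrease = 0.5 * g^T H^(-1) g = 24.9842


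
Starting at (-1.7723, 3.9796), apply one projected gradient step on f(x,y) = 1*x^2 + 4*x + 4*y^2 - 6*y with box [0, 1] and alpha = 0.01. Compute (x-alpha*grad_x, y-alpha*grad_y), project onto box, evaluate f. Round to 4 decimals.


Step 1: Compute gradient at (-1.7723, 3.9796).
grad_x = 2*1*-1.7723 + 4 = 0.4554
grad_y = 2*4*3.9796 - 6 = 25.8368
Step 2: Gradient step.
x_raw = -1.7723 - 0.01*0.4554 = -1.7769
y_raw = 3.9796 - 0.01*25.8368 = 3.7212
Step 3: Project onto [0, 1].
x_proj = clip(-1.7769) = 0.0
y_proj = clip(3.7212) = 1.0
Step 4: Evaluate f.
f(0.0, 1.0) = -2.0


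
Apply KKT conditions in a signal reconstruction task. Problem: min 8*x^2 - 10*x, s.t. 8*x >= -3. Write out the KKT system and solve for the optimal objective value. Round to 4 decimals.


Step 1: Try lambda = 0 (constraint inactive).
Stationarity: 2*8*x - 10 = 0
x* = 10/(2*8) = 0.625
Check constraint: 8*0.625 = 5.0 >= -3 -- satisfied.
Step 2: Compute optimal value.
f(x*) = 8*0.625^2 - 10*0.625 = -3.125


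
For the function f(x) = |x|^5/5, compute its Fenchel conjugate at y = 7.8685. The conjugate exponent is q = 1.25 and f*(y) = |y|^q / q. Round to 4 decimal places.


The conjugate exponent q satisfies 1/p + 1/q = 1.
p = 5, so q = 5/(5 - 1) = 1.25
|y|^q = 7.8685^1.25 = 13.1785
f*(7.8685) = 13.1785 / 1.25 = 10.5428


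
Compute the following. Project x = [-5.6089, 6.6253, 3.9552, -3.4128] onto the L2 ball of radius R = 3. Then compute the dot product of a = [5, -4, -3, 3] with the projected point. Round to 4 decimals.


Step 1: Compute ||x|| (intermediates to 6 decimals).
||x|| = sqrt((-5.6089)^2 + 6.6253^2 + 3.9552^2 + (-3.4128)^2) = 10.131395
Step 2: Project.
Since ||x|| > R, scale = R/||x|| = 3/10.131395 = 0.296109, proj(x) = scale * x
proj(x) = [-1.660846, 1.961811, 1.17117, -1.010561]
Step 3: Dot product.
a^T * proj(x) = 5*(-1.660846) - 4*1.961811 - 3*1.17117 + 3*(-1.010561) = -22.6967


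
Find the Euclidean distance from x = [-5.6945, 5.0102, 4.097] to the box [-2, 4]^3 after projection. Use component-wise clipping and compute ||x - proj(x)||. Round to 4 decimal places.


Project each component onto [-2, 4].
clip(-5.6945) = -2.0, clip(5.0102) = 4.0, clip(4.097) = 4.0
Projection = [-2.0, 4.0, 4.0]
Squared diffs: [13.6493, 1.0205, 0.0094]
Distance = sqrt(14.6792) = 3.8314


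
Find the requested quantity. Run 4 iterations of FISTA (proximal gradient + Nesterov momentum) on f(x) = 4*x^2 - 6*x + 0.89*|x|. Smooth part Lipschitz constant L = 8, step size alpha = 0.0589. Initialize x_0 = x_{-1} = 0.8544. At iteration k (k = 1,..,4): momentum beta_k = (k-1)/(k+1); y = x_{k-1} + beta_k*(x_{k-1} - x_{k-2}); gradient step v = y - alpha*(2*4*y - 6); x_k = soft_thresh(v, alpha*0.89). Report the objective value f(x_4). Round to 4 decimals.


FISTA on f(x) = 4*x^2 - 6*x + 0.89*|x|
L = 8, alpha = 0.0589
Iteration 1: beta = 0.0, y = 0.8544 + 0.0*(0.8544 - 0.8544) = 0.8544
  grad(y) = 0.8352, v = y - alpha*grad = 0.8052
  prox(v) = soft_thresh(0.8052, 0.0524) = 0.7528
Iteration 2: beta = 0.3333, y = 0.7528 + 0.3333*(0.7528 - 0.8544) = 0.7189
  grad(y) = -0.2487, v = y - alpha*grad = 0.7336
  prox(v) = soft_thresh(0.7336, 0.0524) = 0.6811
Iteration 3: beta = 0.5, y = 0.6811 + 0.5*(0.6811 - 0.7528) = 0.6453
  grad(y) = -0.8375, v = y - alpha*grad = 0.6946
  prox(v) = soft_thresh(0.6946, 0.0524) = 0.6422
Iteration 4: beta = 0.6, y = 0.6422 + 0.6*(0.6422 - 0.6811) = 0.6189
  grad(y) = -1.049, v = y - alpha*grad = 0.6807
  prox(v) = soft_thresh(0.6807, 0.0524) = 0.6282
f(x_4) = 4*0.6282^2 - 6*0.6282 + 0.89*|0.6282| = -1.6316


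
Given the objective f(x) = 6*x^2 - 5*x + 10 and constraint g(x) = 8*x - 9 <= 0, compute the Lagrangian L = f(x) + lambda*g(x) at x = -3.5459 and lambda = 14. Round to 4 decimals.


Step 1: Evaluate f(x).
f(-3.5459) = 6*(-3.5459)^2 - 5*(-3.5459) + 10 = 103.1699
Step 2: Evaluate g(x).
g(-3.5459) = 8*-3.5459 - 9 = -37.3672
Step 3: Compute Lagrangian.
L = 103.1699 + 14*-37.3672 = -419.9709


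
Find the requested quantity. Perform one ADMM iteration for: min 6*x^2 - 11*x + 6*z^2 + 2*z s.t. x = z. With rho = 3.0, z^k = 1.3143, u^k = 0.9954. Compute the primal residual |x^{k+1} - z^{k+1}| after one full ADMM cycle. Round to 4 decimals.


ADMM iteration with rho = 3.0, z^k = 1.3143, u^k = 0.9954
Step 1: x-update.
Minimize 6*x^2 - 11*x + (3.0/2)*(x - 1.3143 + 0.9954)^2
FOC: (2*6 + 3.0)*x = 11 + 3.0*(1.3143 - 0.9954)
x^{k+1} = 0.7971
Step 2: z-update.
Minimize 6*z^2 + 2*z + (3.0/2)*(0.7971 - z + 0.9954)^2
FOC: (2*6 + 3.0)*z = -2 + 3.0*(0.7971 + 0.9954)
z^{k+1} = 0.2252
Step 3: u-update.
u^{k+1} = 0.9954 + 0.7971 - 0.2252 = 1.5673
Step 4: Primal residual = |0.7971 - 0.2252| = 0.5719


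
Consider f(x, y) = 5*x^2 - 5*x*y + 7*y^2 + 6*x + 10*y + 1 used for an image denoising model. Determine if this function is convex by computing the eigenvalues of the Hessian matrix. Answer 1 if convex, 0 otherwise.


The Hessian of f(x,y) = 5*x^2 - 5*x*y + 7*y^2 + 6*x + 10*y + 1 is:
H = [[10, -5], [-5, 14]]
Trace = 10 + 14 = 24
Determinant = 10*14 - (-5)^2 = 115
Discriminant = (24)^2 - 4*115 = 116.0
Eigenvalues: lambda_1 = 6.6148, lambda_2 = 17.3852
The function is convex.

1


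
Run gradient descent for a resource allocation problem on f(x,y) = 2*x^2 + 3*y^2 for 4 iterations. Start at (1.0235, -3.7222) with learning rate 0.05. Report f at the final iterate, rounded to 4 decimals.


Gradient descent on f(x,y) = 2*x^2 + 3*y^2.
Starting point: (1.0235, -3.7222), alpha = 0.05
Step 1: grad_x = 2*2*1.0235 = 4.094, grad_y = 2*3*-3.7222 = -22.3332
  x_1 = 1.0235 - 0.05*4.094 = 0.8188
  y_1 = -3.7222 - 0.05*-22.3332 = -2.6055
Step 2: grad_x = 2*2*0.8188 = 3.2752, grad_y = 2*3*-2.6055 = -15.6332
  x_2 = 0.8188 - 0.05*3.2752 = 0.655
  y_2 = -2.6055 - 0.05*-15.6332 = -1.8239
Step 3: grad_x = 2*2*0.655 = 2.6202, grad_y = 2*3*-1.8239 = -10.9433
  x_3 = 0.655 - 0.05*2.6202 = 0.524
  y_3 = -1.8239 - 0.05*-10.9433 = -1.2767
Step 4: grad_x = 2*2*0.524 = 2.0961, grad_y = 2*3*-1.2767 = -7.6603
  x_4 = 0.524 - 0.05*2.0961 = 0.4192
  y_4 = -1.2767 - 0.05*-7.6603 = -0.8937
f(0.4192, -0.8937) = 2*0.4192^2 + 3*(-0.8937)^2 = 2.7476


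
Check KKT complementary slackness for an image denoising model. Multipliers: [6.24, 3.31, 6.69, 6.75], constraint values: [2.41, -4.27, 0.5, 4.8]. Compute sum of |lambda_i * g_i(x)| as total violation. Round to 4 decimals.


KKT complementary slackness check:
lambda_1 * g_1 = 6.24 * 2.41 = 15.0384
lambda_2 * g_2 = 3.31 * -4.27 = -14.1337
lambda_3 * g_3 = 6.69 * 0.5 = 3.345
lambda_4 * g_4 = 6.75 * 4.8 = 32.4
Total violation = 15.0384 + 14.1337 + 3.345 + 32.4 = 64.9171
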